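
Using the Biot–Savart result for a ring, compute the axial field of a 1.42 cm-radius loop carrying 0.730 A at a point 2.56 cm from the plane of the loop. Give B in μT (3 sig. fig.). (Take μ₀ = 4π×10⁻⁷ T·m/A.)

B ≈ 3.69 μT

On the axis of a circular loop, B = μ₀IR² / [2(R²+z²)^(3/2)].
R² + z² = (0.0142)² + (0.0256)² = 0.000857 m², and (R²+z²)^(3/2) = 2.51×10⁻⁵ m³.
B = (4π×10⁻⁷ × 0.730 × 0.0002016) / (2 × 2.51×10⁻⁵) = 3.69×10⁻⁶ T.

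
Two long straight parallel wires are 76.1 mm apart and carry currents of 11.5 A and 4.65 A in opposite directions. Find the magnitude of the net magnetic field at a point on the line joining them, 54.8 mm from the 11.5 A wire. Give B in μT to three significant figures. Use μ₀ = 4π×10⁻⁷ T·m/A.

Each long wire gives B = μ₀I/(2πd). Distances are d₁ = 0.0548 m and d₂ = 0.0213 m.
B₁ = 4.20×10⁻⁵ T, B₂ = 4.37×10⁻⁵ T.
Between antiparallel currents both contributions point the same way, so they add. B = B₁ + B₂ = 4.20×10⁻⁵ + 4.37×10⁻⁵ = 8.56×10⁻⁵ T.

B ≈ 85.6 μT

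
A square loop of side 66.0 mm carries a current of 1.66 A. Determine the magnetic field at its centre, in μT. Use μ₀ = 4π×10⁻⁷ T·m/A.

B ≈ 28.5 μT

Each side is a finite straight segment at perpendicular distance d = a/(2 tan(π/4)) = 0.033 m from the centre, with end-angles ±π/4.
One side contributes B₁ = (μ₀I/4πd)·2 sin(π/4) = 7.11×10⁻⁶ T.
All 4 sides add in the same direction: B = 4 × 7.11×10⁻⁶ = 2.85×10⁻⁵ T.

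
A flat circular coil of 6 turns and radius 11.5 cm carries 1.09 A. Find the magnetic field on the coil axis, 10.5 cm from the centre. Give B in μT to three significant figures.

B ≈ 14.4 μT

For an N-turn flat coil, B = Nμ₀IR²/[2(R²+z²)^(3/2)] with R = 0.115 m, z = 0.105 m.
B = 6 × 2.40×10⁻⁶ T = 1.44×10⁻⁵ T.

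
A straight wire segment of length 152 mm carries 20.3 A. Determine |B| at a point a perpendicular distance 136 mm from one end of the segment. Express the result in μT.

For a finite straight segment, B = (μ₀I/4πd)(sinθ₁ + sinθ₂), where θ₁, θ₂ are the angles from the perpendicular to each end.
The perpendicular foot is at one end, so the two end-offsets along the wire are 0 and L = 0.152 m.
sinθ₁ = 0/√(0²+0.136²) = 0.0000; sinθ₂ = 0.152/√(0.152²+0.136²) = 0.7452.
B = (4π×10⁻⁷ × 20.3) / (4π × 0.136) × (0.0000 + 0.7452) = 1.11×10⁻⁵ T.

B ≈ 11.1 μT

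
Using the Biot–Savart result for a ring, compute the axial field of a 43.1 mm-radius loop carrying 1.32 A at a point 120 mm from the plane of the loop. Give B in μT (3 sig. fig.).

On the axis of a circular loop, B = μ₀IR² / [2(R²+z²)^(3/2)].
R² + z² = (0.0431)² + (0.12)² = 0.01626 m², and (R²+z²)^(3/2) = 2.07×10⁻³ m³.
B = (4π×10⁻⁷ × 1.32 × 0.001858) / (2 × 2.07×10⁻³) = 7.43×10⁻⁷ T.

B ≈ 0.743 μT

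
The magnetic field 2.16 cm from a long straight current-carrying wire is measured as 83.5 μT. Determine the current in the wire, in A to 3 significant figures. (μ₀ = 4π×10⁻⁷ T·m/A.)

I ≈ 9.02 A

For a long straight wire B = μ₀I/(2πd), so I = 2πdB/μ₀.
I = 2π × 0.0216 × 8.35×10⁻⁵ / (4π×10⁻⁷) = 9.02 A.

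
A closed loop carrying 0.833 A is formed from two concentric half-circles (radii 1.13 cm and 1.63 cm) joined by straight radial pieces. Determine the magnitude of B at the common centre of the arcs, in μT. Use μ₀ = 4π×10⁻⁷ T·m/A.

B ≈ 7.10 μT

The radial connectors point toward the centre, so dl × r̂ = 0 and they contribute nothing.
Each semicircle gives μ₀I/(4R): inner arc 2.32×10⁻⁵ T, outer arc 1.61×10⁻⁵ T.
The two arcs carry current in opposite angular senses, so their fields oppose: B = |2.32×10⁻⁵ − 1.61×10⁻⁵| = 7.10×10⁻⁶ T.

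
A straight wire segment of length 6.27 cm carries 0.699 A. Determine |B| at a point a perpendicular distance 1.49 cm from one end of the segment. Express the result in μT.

B ≈ 4.56 μT

For a finite straight segment, B = (μ₀I/4πd)(sinθ₁ + sinθ₂), where θ₁, θ₂ are the angles from the perpendicular to each end.
The perpendicular foot is at one end, so the two end-offsets along the wire are 0 and L = 0.0627 m.
sinθ₁ = 0/√(0²+0.0149²) = 0.0000; sinθ₂ = 0.0627/√(0.0627²+0.0149²) = 0.9729.
B = (4π×10⁻⁷ × 0.699) / (4π × 0.0149) × (0.0000 + 0.9729) = 4.56×10⁻⁶ T.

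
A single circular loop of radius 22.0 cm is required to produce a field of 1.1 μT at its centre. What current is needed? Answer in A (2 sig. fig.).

At the centre of a circular loop B = μ₀I/(2R), so I = 2RB/μ₀.
With R = 0.22 m, I = 2 × 0.22 × 1.10×10⁻⁶ / (4π×10⁻⁷) = 0.385 A.

I ≈ 0.39 A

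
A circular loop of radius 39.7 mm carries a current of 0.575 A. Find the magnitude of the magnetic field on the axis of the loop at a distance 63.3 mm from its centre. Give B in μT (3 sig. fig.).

B ≈ 1.36 μT

On the axis of a circular loop, B = μ₀IR² / [2(R²+z²)^(3/2)].
R² + z² = (0.0397)² + (0.0633)² = 0.005583 m², and (R²+z²)^(3/2) = 4.17×10⁻⁴ m³.
B = (4π×10⁻⁷ × 0.575 × 0.001576) / (2 × 4.17×10⁻⁴) = 1.36×10⁻⁶ T.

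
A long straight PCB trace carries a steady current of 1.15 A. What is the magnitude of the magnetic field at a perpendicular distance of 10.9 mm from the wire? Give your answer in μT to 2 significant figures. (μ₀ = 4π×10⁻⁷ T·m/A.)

For an infinitely long straight wire, B = μ₀I/(2πd).
B = (4π×10⁻⁷ × 1.15) / (2π × 0.0109) = 2.11×10⁻⁵ T.

B ≈ 21 μT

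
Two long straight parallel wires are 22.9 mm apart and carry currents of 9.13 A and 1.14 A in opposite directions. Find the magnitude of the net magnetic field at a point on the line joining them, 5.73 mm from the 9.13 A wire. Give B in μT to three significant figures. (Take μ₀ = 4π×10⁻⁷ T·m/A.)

B ≈ 332 μT

Each long wire gives B = μ₀I/(2πd). Distances are d₁ = 0.00573 m and d₂ = 0.01717 m.
B₁ = 3.19×10⁻⁴ T, B₂ = 1.33×10⁻⁵ T.
Between antiparallel currents both contributions point the same way, so they add. B = B₁ + B₂ = 3.19×10⁻⁴ + 1.33×10⁻⁵ = 3.32×10⁻⁴ T.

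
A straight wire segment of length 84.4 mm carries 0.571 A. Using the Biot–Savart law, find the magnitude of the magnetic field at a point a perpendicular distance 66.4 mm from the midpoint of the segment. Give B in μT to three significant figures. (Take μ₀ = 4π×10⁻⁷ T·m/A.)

For a finite straight segment, B = (μ₀I/4πd)(sinθ₁ + sinθ₂), where θ₁, θ₂ are the angles from the perpendicular to each end.
The perpendicular from the point meets the wire at its midpoint, so each end is L/2 = 0.0422 m away along the wire.
sinθ₁ = 0.0422/√(0.0422²+0.0664²) = 0.5364; sinθ₂ = 0.0422/√(0.0422²+0.0664²) = 0.5364.
B = (4π×10⁻⁷ × 0.571) / (4π × 0.0664) × (0.5364 + 0.5364) = 9.23×10⁻⁷ T.

B ≈ 0.923 μT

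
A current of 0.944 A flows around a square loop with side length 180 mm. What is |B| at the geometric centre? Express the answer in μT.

Each side is a finite straight segment at perpendicular distance d = a/(2 tan(π/4)) = 0.09 m from the centre, with end-angles ±π/4.
One side contributes B₁ = (μ₀I/4πd)·2 sin(π/4) = 1.48×10⁻⁶ T.
All 4 sides add in the same direction: B = 4 × 1.48×10⁻⁶ = 5.93×10⁻⁶ T.

B ≈ 5.93 μT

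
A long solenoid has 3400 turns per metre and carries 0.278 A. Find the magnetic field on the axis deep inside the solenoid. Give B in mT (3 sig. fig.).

B ≈ 1.19 mT

Inside a long solenoid, B = μ₀nI with n = 3400 turns/m.
B = 4π×10⁻⁷ × 3400 × 0.278 = 1.19×10⁻³ T.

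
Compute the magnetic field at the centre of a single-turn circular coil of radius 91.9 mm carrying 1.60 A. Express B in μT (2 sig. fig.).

At the centre of a circular loop the Biot–Savart law gives B = μ₀I/(2R).
B = (4π×10⁻⁷ × 1.60) / (2 × 0.0919) = 1.09×10⁻⁵ T.

B ≈ 11 μT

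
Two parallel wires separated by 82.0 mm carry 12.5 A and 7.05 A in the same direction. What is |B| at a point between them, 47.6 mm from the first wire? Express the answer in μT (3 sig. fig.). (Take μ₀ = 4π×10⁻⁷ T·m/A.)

Each long wire gives B = μ₀I/(2πd). Distances are d₁ = 0.0476 m and d₂ = 0.0344 m.
B₁ = 5.25×10⁻⁵ T, B₂ = 4.10×10⁻⁵ T.
Between parallel currents the two contributions point in opposite directions, so they subtract. B = |B₁ − B₂| = |5.25×10⁻⁵ − 4.10×10⁻⁵| = 1.15×10⁻⁵ T.

B ≈ 11.5 μT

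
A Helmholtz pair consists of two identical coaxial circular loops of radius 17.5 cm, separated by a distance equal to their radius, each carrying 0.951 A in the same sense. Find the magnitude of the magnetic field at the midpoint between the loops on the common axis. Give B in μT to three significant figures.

B ≈ 4.89 μT

Each loop contributes B = μ₀IR²/[2(R²+z²)^(3/2)] on the axis, with z measured from that loop.
Loop 1 (z = 0.0875 m): B₁ = 2.44×10⁻⁶ T. Loop 2 (z = 0.0875 m): B₂ = 2.44×10⁻⁶ T.
The fields add: B = B₁ + B₂ = 4.89×10⁻⁶ T.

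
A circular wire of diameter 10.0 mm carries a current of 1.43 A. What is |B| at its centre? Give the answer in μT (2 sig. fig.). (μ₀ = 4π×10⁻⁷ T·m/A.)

At the centre of a circular loop the Biot–Savart law gives B = μ₀I/(2R) (so R = 0.005 m).
B = (4π×10⁻⁷ × 1.43) / (2 × 0.005) = 1.80×10⁻⁴ T.

B ≈ 180 μT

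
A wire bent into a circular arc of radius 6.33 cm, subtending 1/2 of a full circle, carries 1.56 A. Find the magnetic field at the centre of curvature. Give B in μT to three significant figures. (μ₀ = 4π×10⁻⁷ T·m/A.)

The Biot–Savart field of a circular arc at its centre is B = μ₀Iφ/(4πR), with φ = 3.142 rad.
B = (4π×10⁻⁷ × 1.56 × 3.142) / (4π × 0.0633) = 7.74×10⁻⁶ T.

B ≈ 7.74 μT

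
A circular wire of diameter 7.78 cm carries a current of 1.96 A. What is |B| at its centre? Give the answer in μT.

At the centre of a circular loop the Biot–Savart law gives B = μ₀I/(2R) (so R = 0.0389 m).
B = (4π×10⁻⁷ × 1.96) / (2 × 0.0389) = 3.17×10⁻⁵ T.

B ≈ 31.7 μT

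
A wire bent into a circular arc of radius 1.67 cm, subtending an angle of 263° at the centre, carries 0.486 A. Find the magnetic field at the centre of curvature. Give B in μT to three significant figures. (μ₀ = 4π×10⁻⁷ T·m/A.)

B ≈ 13.4 μT

The Biot–Savart field of a circular arc at its centre is B = μ₀Iφ/(4πR), with φ = 4.59 rad.
B = (4π×10⁻⁷ × 0.486 × 4.59) / (4π × 0.0167) = 1.34×10⁻⁵ T.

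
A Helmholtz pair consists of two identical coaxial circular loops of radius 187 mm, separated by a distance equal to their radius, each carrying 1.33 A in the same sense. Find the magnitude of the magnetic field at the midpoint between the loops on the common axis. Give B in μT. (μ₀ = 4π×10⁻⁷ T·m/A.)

Each loop contributes B = μ₀IR²/[2(R²+z²)^(3/2)] on the axis, with z measured from that loop.
Loop 1 (z = 0.0935 m): B₁ = 3.20×10⁻⁶ T. Loop 2 (z = 0.0935 m): B₂ = 3.20×10⁻⁶ T.
The fields add: B = B₁ + B₂ = 6.40×10⁻⁶ T.

B ≈ 6.40 μT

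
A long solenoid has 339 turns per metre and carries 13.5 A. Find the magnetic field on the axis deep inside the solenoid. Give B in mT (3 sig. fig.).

B ≈ 5.75 mT

Inside a long solenoid, B = μ₀nI with n = 339 turns/m.
B = 4π×10⁻⁷ × 339 × 13.5 = 5.75×10⁻³ T.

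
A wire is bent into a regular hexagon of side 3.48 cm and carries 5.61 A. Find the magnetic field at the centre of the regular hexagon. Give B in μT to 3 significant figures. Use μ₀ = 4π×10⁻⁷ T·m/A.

B ≈ 112 μT

Each side is a finite straight segment at perpendicular distance d = a/(2 tan(π/6)) = 0.03014 m from the centre, with end-angles ±π/6.
One side contributes B₁ = (μ₀I/4πd)·2 sin(π/6) = 1.86×10⁻⁵ T.
All 6 sides add in the same direction: B = 6 × 1.86×10⁻⁵ = 1.12×10⁻⁴ T.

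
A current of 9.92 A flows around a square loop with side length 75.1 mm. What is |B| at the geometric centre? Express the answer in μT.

B ≈ 149 μT

Each side is a finite straight segment at perpendicular distance d = a/(2 tan(π/4)) = 0.03755 m from the centre, with end-angles ±π/4.
One side contributes B₁ = (μ₀I/4πd)·2 sin(π/4) = 3.74×10⁻⁵ T.
All 4 sides add in the same direction: B = 4 × 3.74×10⁻⁵ = 1.49×10⁻⁴ T.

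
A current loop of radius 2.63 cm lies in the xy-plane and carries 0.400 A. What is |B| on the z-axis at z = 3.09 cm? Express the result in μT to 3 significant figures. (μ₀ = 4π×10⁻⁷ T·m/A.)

On the axis of a circular loop, B = μ₀IR² / [2(R²+z²)^(3/2)].
R² + z² = (0.0263)² + (0.0309)² = 0.001646 m², and (R²+z²)^(3/2) = 6.68×10⁻⁵ m³.
B = (4π×10⁻⁷ × 0.400 × 0.0006917) / (2 × 6.68×10⁻⁵) = 2.60×10⁻⁶ T.

B ≈ 2.60 μT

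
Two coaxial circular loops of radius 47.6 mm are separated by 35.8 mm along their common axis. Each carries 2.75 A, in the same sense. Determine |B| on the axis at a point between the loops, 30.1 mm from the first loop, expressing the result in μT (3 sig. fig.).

B ≈ 57.4 μT

Each loop contributes B = μ₀IR²/[2(R²+z²)^(3/2)] on the axis, with z measured from that loop.
Loop 1 (z = 0.0301 m): B₁ = 2.19×10⁻⁵ T. Loop 2 (z = 0.0057 m): B₂ = 3.55×10⁻⁵ T.
The fields add: B = B₁ + B₂ = 5.74×10⁻⁵ T.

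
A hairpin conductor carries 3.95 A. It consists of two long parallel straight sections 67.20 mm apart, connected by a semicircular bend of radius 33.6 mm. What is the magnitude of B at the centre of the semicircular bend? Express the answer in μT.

The semicircular arc contributes B_arc = μ₀I·π/(4πR) = μ₀I/(4R) = 3.69×10⁻⁵ T.
Each semi-infinite lead is at perpendicular distance R = 0.0336 m from the centre, with the perpendicular foot at its near end, so it contributes μ₀I/(4πR); both point the same way, together 2.35×10⁻⁵ T.
Arc and leads all point the same direction: B = 3.69×10⁻⁵ + 2.35×10⁻⁵ = 6.04×10⁻⁵ T.

B ≈ 60.4 μT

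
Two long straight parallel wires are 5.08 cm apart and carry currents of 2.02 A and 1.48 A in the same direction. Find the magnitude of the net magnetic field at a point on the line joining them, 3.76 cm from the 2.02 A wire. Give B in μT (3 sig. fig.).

B ≈ 11.7 μT

Each long wire gives B = μ₀I/(2πd). Distances are d₁ = 0.0376 m and d₂ = 0.0132 m.
B₁ = 1.07×10⁻⁵ T, B₂ = 2.24×10⁻⁵ T.
Between parallel currents the two contributions point in opposite directions, so they subtract. B = |B₁ − B₂| = |1.07×10⁻⁵ − 2.24×10⁻⁵| = 1.17×10⁻⁵ T.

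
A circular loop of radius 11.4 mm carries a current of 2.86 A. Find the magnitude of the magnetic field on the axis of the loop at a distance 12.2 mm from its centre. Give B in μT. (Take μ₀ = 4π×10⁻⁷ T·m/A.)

On the axis of a circular loop, B = μ₀IR² / [2(R²+z²)^(3/2)].
R² + z² = (0.0114)² + (0.0122)² = 0.0002788 m², and (R²+z²)^(3/2) = 4.66×10⁻⁶ m³.
B = (4π×10⁻⁷ × 2.86 × 0.00013) / (2 × 4.66×10⁻⁶) = 5.02×10⁻⁵ T.

B ≈ 50.2 μT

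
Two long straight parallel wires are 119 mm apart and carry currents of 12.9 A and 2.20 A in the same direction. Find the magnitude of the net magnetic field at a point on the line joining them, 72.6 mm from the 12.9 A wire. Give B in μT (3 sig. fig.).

B ≈ 26.1 μT

Each long wire gives B = μ₀I/(2πd). Distances are d₁ = 0.0726 m and d₂ = 0.0464 m.
B₁ = 3.55×10⁻⁵ T, B₂ = 9.48×10⁻⁶ T.
Between parallel currents the two contributions point in opposite directions, so they subtract. B = |B₁ − B₂| = |3.55×10⁻⁵ − 9.48×10⁻⁶| = 2.61×10⁻⁵ T.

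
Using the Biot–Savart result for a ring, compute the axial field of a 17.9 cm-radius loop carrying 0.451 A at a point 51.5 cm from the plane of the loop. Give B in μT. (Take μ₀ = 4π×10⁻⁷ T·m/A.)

On the axis of a circular loop, B = μ₀IR² / [2(R²+z²)^(3/2)].
R² + z² = (0.179)² + (0.515)² = 0.2973 m², and (R²+z²)^(3/2) = 0.162 m³.
B = (4π×10⁻⁷ × 0.451 × 0.03204) / (2 × 0.162) = 5.60×10⁻⁸ T.

B ≈ 0.0560 μT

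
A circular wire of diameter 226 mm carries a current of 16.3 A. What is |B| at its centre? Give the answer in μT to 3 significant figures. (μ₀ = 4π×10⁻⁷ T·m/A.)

At the centre of a circular loop the Biot–Savart law gives B = μ₀I/(2R) (so R = 0.113 m).
B = (4π×10⁻⁷ × 16.3) / (2 × 0.113) = 9.06×10⁻⁵ T.

B ≈ 90.6 μT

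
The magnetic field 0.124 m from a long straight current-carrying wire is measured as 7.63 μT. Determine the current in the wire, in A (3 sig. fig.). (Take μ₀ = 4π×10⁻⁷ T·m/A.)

I ≈ 4.73 A

For a long straight wire B = μ₀I/(2πd), so I = 2πdB/μ₀.
I = 2π × 0.124 × 7.63×10⁻⁶ / (4π×10⁻⁷) = 4.73 A.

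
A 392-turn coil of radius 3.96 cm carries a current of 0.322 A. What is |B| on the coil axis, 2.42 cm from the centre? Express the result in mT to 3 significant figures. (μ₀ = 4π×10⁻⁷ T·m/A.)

For an N-turn flat coil, B = Nμ₀IR²/[2(R²+z²)^(3/2)] with R = 0.0396 m, z = 0.0242 m.
B = 392 × 3.17×10⁻⁶ T = 1.24×10⁻³ T.

B ≈ 1.24 mT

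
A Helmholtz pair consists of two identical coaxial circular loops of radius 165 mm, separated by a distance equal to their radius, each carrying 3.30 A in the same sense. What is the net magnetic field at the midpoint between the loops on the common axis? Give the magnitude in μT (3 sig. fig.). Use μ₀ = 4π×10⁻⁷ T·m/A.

Each loop contributes B = μ₀IR²/[2(R²+z²)^(3/2)] on the axis, with z measured from that loop.
Loop 1 (z = 0.0825 m): B₁ = 8.99×10⁻⁶ T. Loop 2 (z = 0.0825 m): B₂ = 8.99×10⁻⁶ T.
The fields add: B = B₁ + B₂ = 1.80×10⁻⁵ T.

B ≈ 18.0 μT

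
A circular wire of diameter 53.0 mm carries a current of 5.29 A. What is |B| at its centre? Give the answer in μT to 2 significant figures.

B ≈ 130 μT

At the centre of a circular loop the Biot–Savart law gives B = μ₀I/(2R) (so R = 0.0265 m).
B = (4π×10⁻⁷ × 5.29) / (2 × 0.0265) = 1.25×10⁻⁴ T.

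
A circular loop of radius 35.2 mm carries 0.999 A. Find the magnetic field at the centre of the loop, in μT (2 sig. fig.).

At the centre of a circular loop the Biot–Savart law gives B = μ₀I/(2R).
B = (4π×10⁻⁷ × 0.999) / (2 × 0.0352) = 1.78×10⁻⁵ T.

B ≈ 18 μT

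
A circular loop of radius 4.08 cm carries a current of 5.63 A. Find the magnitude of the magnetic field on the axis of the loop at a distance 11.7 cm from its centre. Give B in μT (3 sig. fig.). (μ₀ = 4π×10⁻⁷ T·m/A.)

On the axis of a circular loop, B = μ₀IR² / [2(R²+z²)^(3/2)].
R² + z² = (0.0408)² + (0.117)² = 0.01535 m², and (R²+z²)^(3/2) = 1.90×10⁻³ m³.
B = (4π×10⁻⁷ × 5.63 × 0.001665) / (2 × 1.90×10⁻³) = 3.10×10⁻⁶ T.

B ≈ 3.10 μT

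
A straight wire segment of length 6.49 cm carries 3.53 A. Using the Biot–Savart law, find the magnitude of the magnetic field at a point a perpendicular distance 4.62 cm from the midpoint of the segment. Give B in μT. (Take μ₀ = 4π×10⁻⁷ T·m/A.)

B ≈ 8.78 μT

For a finite straight segment, B = (μ₀I/4πd)(sinθ₁ + sinθ₂), where θ₁, θ₂ are the angles from the perpendicular to each end.
The perpendicular from the point meets the wire at its midpoint, so each end is L/2 = 0.03245 m away along the wire.
sinθ₁ = 0.03245/√(0.03245²+0.0462²) = 0.5748; sinθ₂ = 0.03245/√(0.03245²+0.0462²) = 0.5748.
B = (4π×10⁻⁷ × 3.53) / (4π × 0.0462) × (0.5748 + 0.5748) = 8.78×10⁻⁶ T.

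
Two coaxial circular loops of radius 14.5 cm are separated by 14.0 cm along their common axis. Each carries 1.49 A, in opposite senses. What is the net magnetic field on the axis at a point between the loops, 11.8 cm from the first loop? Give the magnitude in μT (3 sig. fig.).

B ≈ 3.23 μT

Each loop contributes B = μ₀IR²/[2(R²+z²)^(3/2)] on the axis, with z measured from that loop.
Loop 1 (z = 0.118 m): B₁ = 3.01×10⁻⁶ T. Loop 2 (z = 0.022 m): B₂ = 6.24×10⁻⁶ T.
The fields oppose: B = |B₁ − B₂| = 3.23×10⁻⁶ T.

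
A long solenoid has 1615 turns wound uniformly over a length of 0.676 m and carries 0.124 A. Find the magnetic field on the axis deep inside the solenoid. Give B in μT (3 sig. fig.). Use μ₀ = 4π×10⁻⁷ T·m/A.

Inside a long solenoid, B = μ₀nI with n = 2389 turns/m.
B = 4π×10⁻⁷ × 2389 × 0.124 = 3.72×10⁻⁴ T.

B ≈ 372 μT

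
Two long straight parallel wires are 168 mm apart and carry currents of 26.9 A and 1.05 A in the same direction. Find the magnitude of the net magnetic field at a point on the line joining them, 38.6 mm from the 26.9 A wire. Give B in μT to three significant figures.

Each long wire gives B = μ₀I/(2πd). Distances are d₁ = 0.0386 m and d₂ = 0.1294 m.
B₁ = 1.39×10⁻⁴ T, B₂ = 1.62×10⁻⁶ T.
Between parallel currents the two contributions point in opposite directions, so they subtract. B = |B₁ − B₂| = |1.39×10⁻⁴ − 1.62×10⁻⁶| = 1.38×10⁻⁴ T.

B ≈ 138 μT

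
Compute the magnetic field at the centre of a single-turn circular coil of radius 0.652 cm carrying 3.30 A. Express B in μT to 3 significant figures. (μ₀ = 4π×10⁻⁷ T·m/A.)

B ≈ 318 μT

At the centre of a circular loop the Biot–Savart law gives B = μ₀I/(2R).
B = (4π×10⁻⁷ × 3.30) / (2 × 0.00652) = 3.18×10⁻⁴ T.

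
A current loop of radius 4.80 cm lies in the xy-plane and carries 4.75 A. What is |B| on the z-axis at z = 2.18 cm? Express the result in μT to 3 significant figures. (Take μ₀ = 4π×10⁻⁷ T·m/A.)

On the axis of a circular loop, B = μ₀IR² / [2(R²+z²)^(3/2)].
R² + z² = (0.048)² + (0.0218)² = 0.002779 m², and (R²+z²)^(3/2) = 1.47×10⁻⁴ m³.
B = (4π×10⁻⁷ × 4.75 × 0.002304) / (2 × 1.47×10⁻⁴) = 4.69×10⁻⁵ T.

B ≈ 46.9 μT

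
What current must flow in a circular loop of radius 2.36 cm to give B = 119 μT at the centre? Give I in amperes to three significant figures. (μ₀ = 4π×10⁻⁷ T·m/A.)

At the centre of a circular loop B = μ₀I/(2R), so I = 2RB/μ₀.
With R = 0.0236 m, I = 2 × 0.0236 × 1.19×10⁻⁴ / (4π×10⁻⁷) = 4.47 A.

I ≈ 4.47 A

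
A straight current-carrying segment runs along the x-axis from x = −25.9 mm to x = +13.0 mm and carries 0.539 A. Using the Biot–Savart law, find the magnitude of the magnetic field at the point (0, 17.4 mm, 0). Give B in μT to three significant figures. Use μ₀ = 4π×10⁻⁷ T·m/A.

For a finite straight segment, B = (μ₀I/4πd)(sinθ₁ + sinθ₂), where θ₁, θ₂ are the angles from the perpendicular to each end.
The perpendicular distance is d = 0.0174 m; the end-offsets along the wire are a = 0.0259 m and b = 0.013 m.
sinθ₁ = 0.0259/√(0.0259²+0.0174²) = 0.8301; sinθ₂ = 0.013/√(0.013²+0.0174²) = 0.5985.
B = (4π×10⁻⁷ × 0.539) / (4π × 0.0174) × (0.8301 + 0.5985) = 4.43×10⁻⁶ T.

B ≈ 4.43 μT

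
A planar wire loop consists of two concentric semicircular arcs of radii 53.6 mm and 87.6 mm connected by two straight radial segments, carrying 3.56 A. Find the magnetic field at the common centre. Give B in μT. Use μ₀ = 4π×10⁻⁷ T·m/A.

The radial connectors point toward the centre, so dl × r̂ = 0 and they contribute nothing.
Each semicircle gives μ₀I/(4R): inner arc 2.09×10⁻⁵ T, outer arc 1.28×10⁻⁵ T.
The two arcs carry current in opposite angular senses, so their fields oppose: B = |2.09×10⁻⁵ − 1.28×10⁻⁵| = 8.10×10⁻⁶ T.

B ≈ 8.10 μT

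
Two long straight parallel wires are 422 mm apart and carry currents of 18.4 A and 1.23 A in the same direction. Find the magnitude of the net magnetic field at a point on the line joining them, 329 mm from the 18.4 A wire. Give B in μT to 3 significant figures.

Each long wire gives B = μ₀I/(2πd). Distances are d₁ = 0.329 m and d₂ = 0.093 m.
B₁ = 1.12×10⁻⁵ T, B₂ = 2.65×10⁻⁶ T.
Between parallel currents the two contributions point in opposite directions, so they subtract. B = |B₁ − B₂| = |1.12×10⁻⁵ − 2.65×10⁻⁶| = 8.54×10⁻⁶ T.

B ≈ 8.54 μT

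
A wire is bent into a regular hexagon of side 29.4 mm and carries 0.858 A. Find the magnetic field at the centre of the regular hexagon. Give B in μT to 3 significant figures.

B ≈ 20.2 μT

Each side is a finite straight segment at perpendicular distance d = a/(2 tan(π/6)) = 0.02546 m from the centre, with end-angles ±π/6.
One side contributes B₁ = (μ₀I/4πd)·2 sin(π/6) = 3.37×10⁻⁶ T.
All 6 sides add in the same direction: B = 6 × 3.37×10⁻⁶ = 2.02×10⁻⁵ T.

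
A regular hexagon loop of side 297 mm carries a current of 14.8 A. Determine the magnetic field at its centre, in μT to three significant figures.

B ≈ 34.5 μT

Each side is a finite straight segment at perpendicular distance d = a/(2 tan(π/6)) = 0.2572 m from the centre, with end-angles ±π/6.
One side contributes B₁ = (μ₀I/4πd)·2 sin(π/6) = 5.75×10⁻⁶ T.
All 6 sides add in the same direction: B = 6 × 5.75×10⁻⁶ = 3.45×10⁻⁵ T.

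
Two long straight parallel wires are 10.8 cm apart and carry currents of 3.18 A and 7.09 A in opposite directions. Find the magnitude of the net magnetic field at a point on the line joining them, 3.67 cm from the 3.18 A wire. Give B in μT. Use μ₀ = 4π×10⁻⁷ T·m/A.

B ≈ 37.2 μT

Each long wire gives B = μ₀I/(2πd). Distances are d₁ = 0.0367 m and d₂ = 0.0713 m.
B₁ = 1.73×10⁻⁵ T, B₂ = 1.99×10⁻⁵ T.
Between antiparallel currents both contributions point the same way, so they add. B = B₁ + B₂ = 1.73×10⁻⁵ + 1.99×10⁻⁵ = 3.72×10⁻⁵ T.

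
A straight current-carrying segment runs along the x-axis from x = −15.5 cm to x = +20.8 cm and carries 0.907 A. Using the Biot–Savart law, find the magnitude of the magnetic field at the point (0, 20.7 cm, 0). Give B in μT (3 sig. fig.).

B ≈ 0.573 μT

For a finite straight segment, B = (μ₀I/4πd)(sinθ₁ + sinθ₂), where θ₁, θ₂ are the angles from the perpendicular to each end.
The perpendicular distance is d = 0.207 m; the end-offsets along the wire are a = 0.155 m and b = 0.208 m.
sinθ₁ = 0.155/√(0.155²+0.207²) = 0.5994; sinθ₂ = 0.208/√(0.208²+0.207²) = 0.7088.
B = (4π×10⁻⁷ × 0.907) / (4π × 0.207) × (0.5994 + 0.7088) = 5.73×10⁻⁷ T.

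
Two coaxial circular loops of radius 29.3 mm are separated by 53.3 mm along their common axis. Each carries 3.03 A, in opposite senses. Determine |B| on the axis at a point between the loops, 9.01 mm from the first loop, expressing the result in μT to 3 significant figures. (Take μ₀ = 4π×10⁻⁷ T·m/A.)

B ≈ 45.8 μT

Each loop contributes B = μ₀IR²/[2(R²+z²)^(3/2)] on the axis, with z measured from that loop.
Loop 1 (z = 0.00901 m): B₁ = 5.67×10⁻⁵ T. Loop 2 (z = 0.04429 m): B₂ = 1.09×10⁻⁵ T.
The fields oppose: B = |B₁ − B₂| = 4.58×10⁻⁵ T.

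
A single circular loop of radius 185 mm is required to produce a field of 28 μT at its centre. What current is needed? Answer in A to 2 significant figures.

At the centre of a circular loop B = μ₀I/(2R), so I = 2RB/μ₀.
With R = 0.185 m, I = 2 × 0.185 × 2.80×10⁻⁵ / (4π×10⁻⁷) = 8.24 A.

I ≈ 8.2 A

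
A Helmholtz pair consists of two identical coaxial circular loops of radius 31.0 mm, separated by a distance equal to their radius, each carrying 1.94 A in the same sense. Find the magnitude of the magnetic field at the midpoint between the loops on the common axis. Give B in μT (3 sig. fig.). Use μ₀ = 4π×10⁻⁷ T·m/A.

B ≈ 56.3 μT

Each loop contributes B = μ₀IR²/[2(R²+z²)^(3/2)] on the axis, with z measured from that loop.
Loop 1 (z = 0.0155 m): B₁ = 2.81×10⁻⁵ T. Loop 2 (z = 0.0155 m): B₂ = 2.81×10⁻⁵ T.
The fields add: B = B₁ + B₂ = 5.63×10⁻⁵ T.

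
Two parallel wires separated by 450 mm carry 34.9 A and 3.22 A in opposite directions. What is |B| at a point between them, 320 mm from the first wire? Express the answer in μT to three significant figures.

B ≈ 26.8 μT

Each long wire gives B = μ₀I/(2πd). Distances are d₁ = 0.32 m and d₂ = 0.13 m.
B₁ = 2.18×10⁻⁵ T, B₂ = 4.95×10⁻⁶ T.
Between antiparallel currents both contributions point the same way, so they add. B = B₁ + B₂ = 2.18×10⁻⁵ + 4.95×10⁻⁶ = 2.68×10⁻⁵ T.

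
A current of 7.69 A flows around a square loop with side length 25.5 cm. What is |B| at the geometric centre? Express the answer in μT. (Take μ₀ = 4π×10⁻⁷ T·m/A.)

B ≈ 34.1 μT

Each side is a finite straight segment at perpendicular distance d = a/(2 tan(π/4)) = 0.1275 m from the centre, with end-angles ±π/4.
One side contributes B₁ = (μ₀I/4πd)·2 sin(π/4) = 8.53×10⁻⁶ T.
All 4 sides add in the same direction: B = 4 × 8.53×10⁻⁶ = 3.41×10⁻⁵ T.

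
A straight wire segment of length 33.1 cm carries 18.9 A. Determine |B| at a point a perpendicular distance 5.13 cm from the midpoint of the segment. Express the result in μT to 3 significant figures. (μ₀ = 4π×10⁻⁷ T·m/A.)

B ≈ 70.4 μT

For a finite straight segment, B = (μ₀I/4πd)(sinθ₁ + sinθ₂), where θ₁, θ₂ are the angles from the perpendicular to each end.
The perpendicular from the point meets the wire at its midpoint, so each end is L/2 = 0.1655 m away along the wire.
sinθ₁ = 0.1655/√(0.1655²+0.0513²) = 0.9552; sinθ₂ = 0.1655/√(0.1655²+0.0513²) = 0.9552.
B = (4π×10⁻⁷ × 18.9) / (4π × 0.0513) × (0.9552 + 0.9552) = 7.04×10⁻⁵ T.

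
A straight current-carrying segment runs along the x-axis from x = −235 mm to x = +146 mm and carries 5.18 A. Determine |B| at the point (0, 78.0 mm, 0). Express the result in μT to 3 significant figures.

For a finite straight segment, B = (μ₀I/4πd)(sinθ₁ + sinθ₂), where θ₁, θ₂ are the angles from the perpendicular to each end.
The perpendicular distance is d = 0.078 m; the end-offsets along the wire are a = 0.235 m and b = 0.146 m.
sinθ₁ = 0.235/√(0.235²+0.078²) = 0.9491; sinθ₂ = 0.146/√(0.146²+0.078²) = 0.8820.
B = (4π×10⁻⁷ × 5.18) / (4π × 0.078) × (0.9491 + 0.8820) = 1.22×10⁻⁵ T.

B ≈ 12.2 μT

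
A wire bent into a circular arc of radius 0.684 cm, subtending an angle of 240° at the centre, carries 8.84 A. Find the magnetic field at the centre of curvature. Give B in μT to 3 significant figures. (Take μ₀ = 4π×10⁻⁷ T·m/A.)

B ≈ 541 μT

The Biot–Savart field of a circular arc at its centre is B = μ₀Iφ/(4πR), with φ = 4.189 rad.
B = (4π×10⁻⁷ × 8.84 × 4.189) / (4π × 0.00684) = 5.41×10⁻⁴ T.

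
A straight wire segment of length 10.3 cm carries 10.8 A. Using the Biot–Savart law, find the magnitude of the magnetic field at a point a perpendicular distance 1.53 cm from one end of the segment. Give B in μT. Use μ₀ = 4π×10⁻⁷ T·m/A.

For a finite straight segment, B = (μ₀I/4πd)(sinθ₁ + sinθ₂), where θ₁, θ₂ are the angles from the perpendicular to each end.
The perpendicular foot is at one end, so the two end-offsets along the wire are 0 and L = 0.103 m.
sinθ₁ = 0/√(0²+0.0153²) = 0.0000; sinθ₂ = 0.103/√(0.103²+0.0153²) = 0.9891.
B = (4π×10⁻⁷ × 10.8) / (4π × 0.0153) × (0.0000 + 0.9891) = 6.98×10⁻⁵ T.

B ≈ 69.8 μT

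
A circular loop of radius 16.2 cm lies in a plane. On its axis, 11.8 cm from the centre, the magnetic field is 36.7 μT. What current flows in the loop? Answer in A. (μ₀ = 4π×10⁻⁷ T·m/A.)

I ≈ 17.9 A

On the axis of a loop, B = μ₀IR²/[2(R²+z²)^(3/2)], so I = 2B(R²+z²)^(3/2)/(μ₀R²).
R² + z² = 0.02624 + 0.01392 = 0.04017 m²; raised to 3/2 gives 8.05×10⁻³ m³.
I = 2 × 3.67×10⁻⁵ × 8.05×10⁻³ / (1.26×10⁻⁶ × 0.02624) = 17.9 A.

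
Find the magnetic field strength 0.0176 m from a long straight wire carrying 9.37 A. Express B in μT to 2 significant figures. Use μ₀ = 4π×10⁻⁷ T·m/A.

B ≈ 110 μT

For an infinitely long straight wire, B = μ₀I/(2πd).
B = (4π×10⁻⁷ × 9.37) / (2π × 0.0176) = 1.06×10⁻⁴ T.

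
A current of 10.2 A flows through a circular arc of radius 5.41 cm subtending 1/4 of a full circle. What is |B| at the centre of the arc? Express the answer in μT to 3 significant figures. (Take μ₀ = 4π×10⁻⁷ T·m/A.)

B ≈ 29.6 μT

The Biot–Savart field of a circular arc at its centre is B = μ₀Iφ/(4πR), with φ = 1.571 rad.
B = (4π×10⁻⁷ × 10.2 × 1.571) / (4π × 0.0541) = 2.96×10⁻⁵ T.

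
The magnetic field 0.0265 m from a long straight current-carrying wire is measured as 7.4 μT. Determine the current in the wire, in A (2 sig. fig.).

For a long straight wire B = μ₀I/(2πd), so I = 2πdB/μ₀.
I = 2π × 0.0265 × 7.40×10⁻⁶ / (4π×10⁻⁷) = 0.981 A.

I ≈ 0.98 A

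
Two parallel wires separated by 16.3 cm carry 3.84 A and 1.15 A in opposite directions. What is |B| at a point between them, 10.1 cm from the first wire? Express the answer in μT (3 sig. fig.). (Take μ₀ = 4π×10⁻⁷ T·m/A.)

B ≈ 11.3 μT

Each long wire gives B = μ₀I/(2πd). Distances are d₁ = 0.101 m and d₂ = 0.062 m.
B₁ = 7.60×10⁻⁶ T, B₂ = 3.71×10⁻⁶ T.
Between antiparallel currents both contributions point the same way, so they add. B = B₁ + B₂ = 7.60×10⁻⁶ + 3.71×10⁻⁶ = 1.13×10⁻⁵ T.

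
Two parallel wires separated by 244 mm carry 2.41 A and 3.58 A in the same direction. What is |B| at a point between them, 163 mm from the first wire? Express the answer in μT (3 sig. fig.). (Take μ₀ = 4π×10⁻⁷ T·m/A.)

B ≈ 5.88 μT

Each long wire gives B = μ₀I/(2πd). Distances are d₁ = 0.163 m and d₂ = 0.081 m.
B₁ = 2.96×10⁻⁶ T, B₂ = 8.84×10⁻⁶ T.
Between parallel currents the two contributions point in opposite directions, so they subtract. B = |B₁ − B₂| = |2.96×10⁻⁶ − 8.84×10⁻⁶| = 5.88×10⁻⁶ T.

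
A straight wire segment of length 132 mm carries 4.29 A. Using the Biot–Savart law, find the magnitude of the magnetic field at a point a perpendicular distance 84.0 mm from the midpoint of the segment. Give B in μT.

For a finite straight segment, B = (μ₀I/4πd)(sinθ₁ + sinθ₂), where θ₁, θ₂ are the angles from the perpendicular to each end.
The perpendicular from the point meets the wire at its midpoint, so each end is L/2 = 0.066 m away along the wire.
sinθ₁ = 0.066/√(0.066²+0.084²) = 0.6178; sinθ₂ = 0.066/√(0.066²+0.084²) = 0.6178.
B = (4π×10⁻⁷ × 4.29) / (4π × 0.084) × (0.6178 + 0.6178) = 6.31×10⁻⁶ T.

B ≈ 6.31 μT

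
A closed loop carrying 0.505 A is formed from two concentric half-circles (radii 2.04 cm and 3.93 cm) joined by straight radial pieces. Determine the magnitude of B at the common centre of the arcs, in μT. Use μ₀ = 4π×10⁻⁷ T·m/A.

The radial connectors point toward the centre, so dl × r̂ = 0 and they contribute nothing.
Each semicircle gives μ₀I/(4R): inner arc 7.78×10⁻⁶ T, outer arc 4.04×10⁻⁶ T.
The two arcs carry current in opposite angular senses, so their fields oppose: B = |7.78×10⁻⁶ − 4.04×10⁻⁶| = 3.74×10⁻⁶ T.

B ≈ 3.74 μT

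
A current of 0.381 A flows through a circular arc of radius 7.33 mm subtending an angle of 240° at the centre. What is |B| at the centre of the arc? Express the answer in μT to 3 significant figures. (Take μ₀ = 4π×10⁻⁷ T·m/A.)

The Biot–Savart field of a circular arc at its centre is B = μ₀Iφ/(4πR), with φ = 4.189 rad.
B = (4π×10⁻⁷ × 0.381 × 4.189) / (4π × 0.00733) = 2.18×10⁻⁵ T.

B ≈ 21.8 μT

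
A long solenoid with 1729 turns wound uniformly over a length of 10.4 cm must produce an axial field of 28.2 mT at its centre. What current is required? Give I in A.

Inside a long solenoid B = μ₀nI with n = 1.662×10⁴ m⁻¹, so I = B/(μ₀n).
I = 2.82×10⁻² / (4π×10⁻⁷ × 1.662×10⁴) = 1.35 A.

I ≈ 1.35 A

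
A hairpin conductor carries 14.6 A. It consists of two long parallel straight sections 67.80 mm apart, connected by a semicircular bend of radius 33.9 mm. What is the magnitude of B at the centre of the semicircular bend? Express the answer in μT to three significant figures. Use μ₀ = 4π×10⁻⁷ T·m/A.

The semicircular arc contributes B_arc = μ₀I·π/(4πR) = μ₀I/(4R) = 1.35×10⁻⁴ T.
Each semi-infinite lead is at perpendicular distance R = 0.0339 m from the centre, with the perpendicular foot at its near end, so it contributes μ₀I/(4πR); both point the same way, together 8.61×10⁻⁵ T.
Arc and leads all point the same direction: B = 1.35×10⁻⁴ + 8.61×10⁻⁵ = 2.21×10⁻⁴ T.

B ≈ 221 μT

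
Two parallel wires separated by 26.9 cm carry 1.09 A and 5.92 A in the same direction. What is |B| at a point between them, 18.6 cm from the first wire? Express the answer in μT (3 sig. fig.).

Each long wire gives B = μ₀I/(2πd). Distances are d₁ = 0.186 m and d₂ = 0.083 m.
B₁ = 1.17×10⁻⁶ T, B₂ = 1.43×10⁻⁵ T.
Between parallel currents the two contributions point in opposite directions, so they subtract. B = |B₁ − B₂| = |1.17×10⁻⁶ − 1.43×10⁻⁵| = 1.31×10⁻⁵ T.

B ≈ 13.1 μT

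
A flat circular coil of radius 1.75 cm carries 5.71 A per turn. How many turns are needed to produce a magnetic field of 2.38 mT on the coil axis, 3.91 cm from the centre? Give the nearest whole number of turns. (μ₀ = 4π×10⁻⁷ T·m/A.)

N = 170

For an N-turn coil, B = Nμ₀IR²/[2(R²+z²)^(3/2)]. A single turn gives B₁ = 1.40×10⁻⁵ T with R = 0.0175 m, z = 0.0391 m.
N = B/B₁ = 2.38×10⁻³ / 1.40×10⁻⁵ = 170.28.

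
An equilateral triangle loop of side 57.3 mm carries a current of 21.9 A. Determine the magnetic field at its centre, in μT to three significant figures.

B ≈ 688 μT

Each side is a finite straight segment at perpendicular distance d = a/(2 tan(π/3)) = 0.01654 m from the centre, with end-angles ±π/3.
One side contributes B₁ = (μ₀I/4πd)·2 sin(π/3) = 2.29×10⁻⁴ T.
All 3 sides add in the same direction: B = 3 × 2.29×10⁻⁴ = 6.88×10⁻⁴ T.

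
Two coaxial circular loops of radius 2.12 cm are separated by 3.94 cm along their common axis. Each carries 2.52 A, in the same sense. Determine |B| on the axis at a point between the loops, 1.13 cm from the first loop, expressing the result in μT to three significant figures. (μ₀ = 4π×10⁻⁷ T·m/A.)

B ≈ 67.6 μT

Each loop contributes B = μ₀IR²/[2(R²+z²)^(3/2)] on the axis, with z measured from that loop.
Loop 1 (z = 0.0113 m): B₁ = 5.13×10⁻⁵ T. Loop 2 (z = 0.0281 m): B₂ = 1.63×10⁻⁵ T.
The fields add: B = B₁ + B₂ = 6.76×10⁻⁵ T.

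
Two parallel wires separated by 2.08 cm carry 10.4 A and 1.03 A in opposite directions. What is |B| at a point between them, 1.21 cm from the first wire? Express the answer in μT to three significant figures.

Each long wire gives B = μ₀I/(2πd). Distances are d₁ = 0.0121 m and d₂ = 0.0087 m.
B₁ = 1.72×10⁻⁴ T, B₂ = 2.37×10⁻⁵ T.
Between antiparallel currents both contributions point the same way, so they add. B = B₁ + B₂ = 1.72×10⁻⁴ + 2.37×10⁻⁵ = 1.96×10⁻⁴ T.

B ≈ 196 μT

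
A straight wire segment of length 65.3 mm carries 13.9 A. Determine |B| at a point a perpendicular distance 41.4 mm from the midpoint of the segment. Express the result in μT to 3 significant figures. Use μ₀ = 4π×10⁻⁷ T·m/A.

B ≈ 41.6 μT

For a finite straight segment, B = (μ₀I/4πd)(sinθ₁ + sinθ₂), where θ₁, θ₂ are the angles from the perpendicular to each end.
The perpendicular from the point meets the wire at its midpoint, so each end is L/2 = 0.03265 m away along the wire.
sinθ₁ = 0.03265/√(0.03265²+0.0414²) = 0.6192; sinθ₂ = 0.03265/√(0.03265²+0.0414²) = 0.6192.
B = (4π×10⁻⁷ × 13.9) / (4π × 0.0414) × (0.6192 + 0.6192) = 4.16×10⁻⁵ T.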